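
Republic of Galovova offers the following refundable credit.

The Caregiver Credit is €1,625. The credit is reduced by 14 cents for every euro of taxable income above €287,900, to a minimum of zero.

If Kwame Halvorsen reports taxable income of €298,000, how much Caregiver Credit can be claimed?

Caregiver Credit: 14% of the €10,100 excess over €287,900 is €1,414; credit = €1,625 − €1,414 = €211.

€211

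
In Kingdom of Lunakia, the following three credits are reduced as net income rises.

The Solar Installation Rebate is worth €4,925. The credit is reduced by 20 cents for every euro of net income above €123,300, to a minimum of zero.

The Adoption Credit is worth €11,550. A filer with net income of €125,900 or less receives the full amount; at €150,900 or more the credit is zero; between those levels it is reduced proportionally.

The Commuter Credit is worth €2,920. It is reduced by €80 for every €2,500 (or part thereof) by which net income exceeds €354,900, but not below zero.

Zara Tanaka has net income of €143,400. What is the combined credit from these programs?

€7,290

Solar Installation Rebate: 20% of the €20,100 excess over €123,300 is €4,020; credit = €4,925 − €4,020 = €905.
Adoption Credit: €143,400 is €17,500 into a €25,000 phase-out range, leaving 7,500/25,000 of the credit: €11,550 × 7,500/25,000 = €3,465.
Commuter Credit: €143,400 is at or below the €354,900 threshold, so the full €2,920 applies.
Total: €905 + €3,465 + €2,920 = €7,290.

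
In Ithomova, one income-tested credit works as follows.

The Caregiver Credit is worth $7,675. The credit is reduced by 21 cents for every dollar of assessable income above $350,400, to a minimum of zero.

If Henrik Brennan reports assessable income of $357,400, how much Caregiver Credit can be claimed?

$6,205

Caregiver Credit: 21% of the $7,000 excess over $350,400 is $1,470; credit = $7,675 − $1,470 = $6,205.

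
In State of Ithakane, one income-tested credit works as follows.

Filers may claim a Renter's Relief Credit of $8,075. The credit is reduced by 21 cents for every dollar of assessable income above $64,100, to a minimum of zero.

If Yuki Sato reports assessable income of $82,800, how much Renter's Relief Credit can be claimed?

$4,148

Renter's Relief Credit: 21% of the $18,700 excess over $64,100 is $3,927; credit = $8,075 − $3,927 = $4,148.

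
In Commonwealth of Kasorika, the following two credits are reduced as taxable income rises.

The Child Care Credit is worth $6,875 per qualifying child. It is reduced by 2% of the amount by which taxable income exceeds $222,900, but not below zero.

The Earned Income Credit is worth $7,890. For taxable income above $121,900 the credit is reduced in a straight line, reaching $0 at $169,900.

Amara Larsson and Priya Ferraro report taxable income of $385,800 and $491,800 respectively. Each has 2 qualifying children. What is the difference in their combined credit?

$2,120

Amara ($385,800): Child Care Credit: base = 2 × $6,875 = $13,750. 2% of the $162,900 excess over $222,900 is $3,258; credit = $13,750 − $3,258 = $10,492. Earned Income Credit: $385,800 is at or above $169,900, so the credit is $0. total $10,492 + $0 = $10,492
Priya ($491,800): Child Care Credit: base = 2 × $6,875 = $13,750. 2% of the $268,900 excess over $222,900 is $5,378; credit = $13,750 − $5,378 = $8,372. Earned Income Credit: $491,800 is at or above $169,900, so the credit is $0. total $8,372 + $0 = $8,372
Difference: |$10,492 − $8,372| = $2,120.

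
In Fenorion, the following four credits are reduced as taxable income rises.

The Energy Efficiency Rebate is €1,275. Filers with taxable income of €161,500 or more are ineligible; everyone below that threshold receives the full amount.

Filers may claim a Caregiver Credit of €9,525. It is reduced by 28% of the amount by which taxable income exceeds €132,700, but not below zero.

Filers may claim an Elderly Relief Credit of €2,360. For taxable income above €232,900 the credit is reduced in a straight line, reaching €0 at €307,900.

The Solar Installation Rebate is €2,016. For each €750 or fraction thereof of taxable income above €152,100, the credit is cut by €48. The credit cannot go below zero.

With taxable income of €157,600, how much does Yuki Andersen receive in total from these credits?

Energy Efficiency Rebate: €157,600 is below the €161,500 cutoff, so the full €1,275 applies.
Caregiver Credit: 28% of the €24,900 excess over €132,700 is €6,972; credit = €9,525 − €6,972 = €2,553.
Elderly Relief Credit: €157,600 is at or below the €232,900 threshold, so the full €2,360 applies.
Solar Installation Rebate: income exceeds €152,100 by €5,500, which is 8 full-or-partial €750 increments; reduction = 8 × €48 = €384, leaving €1,632.
Total: €1,275 + €2,553 + €2,360 + €1,632 = €7,820.

€7,820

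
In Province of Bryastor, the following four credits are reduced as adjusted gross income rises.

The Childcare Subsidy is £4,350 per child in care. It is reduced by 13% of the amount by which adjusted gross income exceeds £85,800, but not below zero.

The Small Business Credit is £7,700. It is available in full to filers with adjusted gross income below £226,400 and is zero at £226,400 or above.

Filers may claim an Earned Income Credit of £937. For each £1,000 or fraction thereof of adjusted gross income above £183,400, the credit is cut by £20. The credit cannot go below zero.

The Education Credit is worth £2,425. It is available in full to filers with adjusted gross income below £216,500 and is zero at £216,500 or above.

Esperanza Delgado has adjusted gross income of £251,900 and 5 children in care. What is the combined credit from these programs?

Childcare Subsidy: base = 5 × £4,350 = £21,750. 13% of the £166,100 excess over £85,800 is £21,593; credit = £21,750 − £21,593 = £157.
Small Business Credit: £251,900 meets or exceeds the £226,400 cutoff, so the credit is £0.
Earned Income Credit: income exceeds £183,400 by £68,500 → 69 increments × £20 = £1,380 ≥ base, so the credit is £0.
Education Credit: £251,900 meets or exceeds the £216,500 cutoff, so the credit is £0.
Total: £157 + £0 + £0 + £0 = £157.

£157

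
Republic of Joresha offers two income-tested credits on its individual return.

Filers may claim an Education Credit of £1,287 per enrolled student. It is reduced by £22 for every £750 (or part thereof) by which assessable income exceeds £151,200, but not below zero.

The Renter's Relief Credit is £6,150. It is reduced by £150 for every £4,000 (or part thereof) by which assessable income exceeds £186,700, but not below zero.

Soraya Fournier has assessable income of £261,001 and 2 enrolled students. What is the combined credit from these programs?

£3,300

Education Credit: base = 2 × £1,287 = £2,574. income exceeds £151,200 by £109,801 → 147 increments × £22 = £3,234 ≥ base, so the credit is £0.
Renter's Relief Credit: income exceeds £186,700 by £74,301, which is 19 full-or-partial £4,000 increments; reduction = 19 × £150 = £2,850, leaving £3,300.
Total: £0 + £3,300 = £3,300.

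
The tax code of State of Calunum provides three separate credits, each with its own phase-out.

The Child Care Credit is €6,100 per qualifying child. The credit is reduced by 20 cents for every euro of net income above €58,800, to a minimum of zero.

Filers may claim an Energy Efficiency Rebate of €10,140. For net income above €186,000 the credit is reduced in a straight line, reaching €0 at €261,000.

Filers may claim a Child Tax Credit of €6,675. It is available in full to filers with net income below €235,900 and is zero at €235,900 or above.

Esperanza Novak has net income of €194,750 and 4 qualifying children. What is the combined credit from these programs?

€15,632

Child Care Credit: base = 4 × €6,100 = €24,400. 20% of the €135,950 excess over €58,800 is €27,190 ≥ base, so the credit is €0.
Energy Efficiency Rebate: €194,750 is €8,750 into a €75,000 phase-out range, leaving 66,250/75,000 of the credit: €10,140 × 66,250/75,000 = €8,957.
Child Tax Credit: €194,750 is below the €235,900 cutoff, so the full €6,675 applies.
Total: €0 + €8,957 + €6,675 = €15,632.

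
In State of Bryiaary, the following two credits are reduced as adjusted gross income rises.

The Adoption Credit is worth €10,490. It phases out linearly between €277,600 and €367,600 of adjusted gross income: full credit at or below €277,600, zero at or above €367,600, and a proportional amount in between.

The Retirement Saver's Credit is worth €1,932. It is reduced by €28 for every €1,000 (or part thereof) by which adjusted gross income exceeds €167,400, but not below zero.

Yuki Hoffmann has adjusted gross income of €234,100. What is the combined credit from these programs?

€10,546

Adoption Credit: €234,100 is at or below the €277,600 threshold, so the full €10,490 applies.
Retirement Saver's Credit: income exceeds €167,400 by €66,700, which is 67 full-or-partial €1,000 increments; reduction = 67 × €28 = €1,876, leaving €56.
Total: €10,490 + €56 = €10,546.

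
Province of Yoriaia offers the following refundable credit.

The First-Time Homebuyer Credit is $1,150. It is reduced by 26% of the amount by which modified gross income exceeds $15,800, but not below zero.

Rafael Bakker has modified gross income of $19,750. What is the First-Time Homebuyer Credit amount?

$123

First-Time Homebuyer Credit: 26% of the $3,950 excess over $15,800 is $1,027; credit = $1,150 − $1,027 = $123.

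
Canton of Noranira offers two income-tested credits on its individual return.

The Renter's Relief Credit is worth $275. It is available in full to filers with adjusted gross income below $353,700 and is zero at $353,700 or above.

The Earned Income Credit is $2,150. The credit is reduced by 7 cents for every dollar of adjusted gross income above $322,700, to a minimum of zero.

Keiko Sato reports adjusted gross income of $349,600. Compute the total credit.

Renter's Relief Credit: $349,600 is below the $353,700 cutoff, so the full $275 applies.
Earned Income Credit: 7% of the $26,900 excess over $322,700 is $1,883; credit = $2,150 − $1,883 = $267.
Total: $275 + $267 = $542.

$542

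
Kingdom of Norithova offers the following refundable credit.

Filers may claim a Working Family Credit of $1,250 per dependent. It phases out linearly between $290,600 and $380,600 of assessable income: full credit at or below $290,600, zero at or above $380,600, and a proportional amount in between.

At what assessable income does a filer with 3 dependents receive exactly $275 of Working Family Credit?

$374,000

Full credit = 3 × $1,250 = $3,750.
$275 is 275/3,750 of the full $3,750, so 3,475/3,750 of the $90,000 range has been used: income = $290,600 + $90,000 × 3,475/3,750 = $374,000.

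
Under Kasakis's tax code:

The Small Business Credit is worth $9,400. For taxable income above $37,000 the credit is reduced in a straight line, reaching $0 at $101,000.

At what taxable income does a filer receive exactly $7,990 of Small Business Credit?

$46,600

$7,990 is 7,990/9,400 of the full $9,400, so 1,410/9,400 of the $64,000 range has been used: income = $37,000 + $64,000 × 1,410/9,400 = $46,600.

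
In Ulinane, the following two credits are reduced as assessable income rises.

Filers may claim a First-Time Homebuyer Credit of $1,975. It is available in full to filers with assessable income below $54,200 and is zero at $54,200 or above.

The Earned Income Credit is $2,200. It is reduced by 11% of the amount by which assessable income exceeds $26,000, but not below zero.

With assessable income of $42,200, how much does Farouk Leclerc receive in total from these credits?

$2,393

First-Time Homebuyer Credit: $42,200 is below the $54,200 cutoff, so the full $1,975 applies.
Earned Income Credit: 11% of the $16,200 excess over $26,000 is $1,782; credit = $2,200 − $1,782 = $418.
Total: $1,975 + $418 = $2,393.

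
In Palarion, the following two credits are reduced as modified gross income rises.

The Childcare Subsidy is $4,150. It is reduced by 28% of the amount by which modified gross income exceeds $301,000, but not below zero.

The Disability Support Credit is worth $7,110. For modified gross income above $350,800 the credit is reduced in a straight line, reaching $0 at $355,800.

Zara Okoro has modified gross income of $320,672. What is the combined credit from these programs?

$7,110

Childcare Subsidy: 28% of the $19,672 excess over $301,000 is $5,508.16 ≥ base, so the credit is $0.
Disability Support Credit: $320,672 is at or below the $350,800 threshold, so the full $7,110 applies.
Total: $0 + $7,110 = $7,110.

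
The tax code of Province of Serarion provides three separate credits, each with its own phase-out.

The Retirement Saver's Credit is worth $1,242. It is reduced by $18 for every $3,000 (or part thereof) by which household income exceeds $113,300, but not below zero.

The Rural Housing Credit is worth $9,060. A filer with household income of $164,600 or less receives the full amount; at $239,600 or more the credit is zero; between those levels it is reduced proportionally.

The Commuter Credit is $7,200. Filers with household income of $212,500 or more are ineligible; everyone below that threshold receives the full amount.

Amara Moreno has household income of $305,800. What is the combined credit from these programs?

Retirement Saver's Credit: income exceeds $113,300 by $192,500, which is 65 full-or-partial $3,000 increments; reduction = 65 × $18 = $1,170, leaving $72.
Rural Housing Credit: $305,800 is at or above $239,600, so the credit is $0.
Commuter Credit: $305,800 meets or exceeds the $212,500 cutoff, so the credit is $0.
Total: $72 + $0 + $0 = $72.

$72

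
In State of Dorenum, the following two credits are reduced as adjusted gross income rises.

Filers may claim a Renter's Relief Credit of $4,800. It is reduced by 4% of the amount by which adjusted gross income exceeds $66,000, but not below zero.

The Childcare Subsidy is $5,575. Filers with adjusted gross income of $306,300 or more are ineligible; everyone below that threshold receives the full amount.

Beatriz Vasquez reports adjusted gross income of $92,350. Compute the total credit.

$9,321

Renter's Relief Credit: 4% of the $26,350 excess over $66,000 is $1,054; credit = $4,800 − $1,054 = $3,746.
Childcare Subsidy: $92,350 is below the $306,300 cutoff, so the full $5,575 applies.
Total: $3,746 + $5,575 = $9,321.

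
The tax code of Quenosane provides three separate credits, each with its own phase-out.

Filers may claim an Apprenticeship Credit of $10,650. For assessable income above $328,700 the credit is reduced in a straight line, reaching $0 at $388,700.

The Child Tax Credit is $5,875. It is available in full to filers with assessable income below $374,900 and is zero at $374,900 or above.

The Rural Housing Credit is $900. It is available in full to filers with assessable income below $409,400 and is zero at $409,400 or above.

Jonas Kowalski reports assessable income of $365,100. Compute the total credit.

Apprenticeship Credit: $365,100 is $36,400 into a $60,000 phase-out range, leaving 23,600/60,000 of the credit: $10,650 × 23,600/60,000 = $4,189.
Child Tax Credit: $365,100 is below the $374,900 cutoff, so the full $5,875 applies.
Rural Housing Credit: $365,100 is below the $409,400 cutoff, so the full $900 applies.
Total: $4,189 + $5,875 + $900 = $10,964.

$10,964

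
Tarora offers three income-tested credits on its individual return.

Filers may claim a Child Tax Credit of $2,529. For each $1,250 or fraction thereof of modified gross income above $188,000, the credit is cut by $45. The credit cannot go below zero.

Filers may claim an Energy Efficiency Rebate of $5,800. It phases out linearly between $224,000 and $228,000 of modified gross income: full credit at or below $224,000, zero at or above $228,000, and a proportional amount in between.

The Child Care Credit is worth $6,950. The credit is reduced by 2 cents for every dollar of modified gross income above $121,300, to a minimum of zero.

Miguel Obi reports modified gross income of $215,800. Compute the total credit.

Child Tax Credit: income exceeds $188,000 by $27,800, which is 23 full-or-partial $1,250 increments; reduction = 23 × $45 = $1,035, leaving $1,494.
Energy Efficiency Rebate: $215,800 is at or below the $224,000 threshold, so the full $5,800 applies.
Child Care Credit: 2% of the $94,500 excess over $121,300 is $1,890; credit = $6,950 − $1,890 = $5,060.
Total: $1,494 + $5,800 + $5,060 = $12,354.

$12,354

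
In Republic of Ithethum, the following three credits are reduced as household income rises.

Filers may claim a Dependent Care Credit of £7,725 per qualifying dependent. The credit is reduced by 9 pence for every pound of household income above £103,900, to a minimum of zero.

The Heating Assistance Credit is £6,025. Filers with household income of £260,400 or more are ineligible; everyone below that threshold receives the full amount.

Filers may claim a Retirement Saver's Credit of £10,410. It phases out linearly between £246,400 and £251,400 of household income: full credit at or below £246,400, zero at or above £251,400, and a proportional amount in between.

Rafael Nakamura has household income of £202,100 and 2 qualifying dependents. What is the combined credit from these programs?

£23,047

Dependent Care Credit: base = 2 × £7,725 = £15,450. 9% of the £98,200 excess over £103,900 is £8,838; credit = £15,450 − £8,838 = £6,612.
Heating Assistance Credit: £202,100 is below the £260,400 cutoff, so the full £6,025 applies.
Retirement Saver's Credit: £202,100 is at or below the £246,400 threshold, so the full £10,410 applies.
Total: £6,612 + £6,025 + £10,410 = £23,047.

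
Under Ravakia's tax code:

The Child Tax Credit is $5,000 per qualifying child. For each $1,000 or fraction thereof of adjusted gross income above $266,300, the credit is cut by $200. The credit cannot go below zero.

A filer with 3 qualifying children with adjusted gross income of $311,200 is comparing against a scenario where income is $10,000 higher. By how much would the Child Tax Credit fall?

At $311,200 — base = 3 × $5,000 = $15,000. income exceeds $266,300 by $44,900, which is 45 full-or-partial $1,000 increments; reduction = 45 × $200 = $9,000, leaving $6,000.
At $321,200 — base = 3 × $5,000 = $15,000. income exceeds $266,300 by $54,900, which is 55 full-or-partial $1,000 increments; reduction = 55 × $200 = $11,000, leaving $4,000.
Lost: $6,000 − $4,000 = $2,000.

$2,000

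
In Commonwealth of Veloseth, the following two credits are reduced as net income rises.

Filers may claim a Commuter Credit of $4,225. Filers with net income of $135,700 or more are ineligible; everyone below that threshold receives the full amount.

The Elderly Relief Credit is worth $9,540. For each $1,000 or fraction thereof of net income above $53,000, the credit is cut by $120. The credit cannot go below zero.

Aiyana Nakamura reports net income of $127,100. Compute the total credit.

$4,765

Commuter Credit: $127,100 is below the $135,700 cutoff, so the full $4,225 applies.
Elderly Relief Credit: income exceeds $53,000 by $74,100, which is 75 full-or-partial $1,000 increments; reduction = 75 × $120 = $9,000, leaving $540.
Total: $4,225 + $540 = $4,765.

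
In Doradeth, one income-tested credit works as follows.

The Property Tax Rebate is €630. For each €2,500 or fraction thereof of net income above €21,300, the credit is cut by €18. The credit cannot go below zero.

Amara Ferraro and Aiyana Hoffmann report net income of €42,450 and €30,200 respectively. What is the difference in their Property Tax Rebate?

€90

Amara (€42,450): Property Tax Rebate: income exceeds €21,300 by €21,150, which is 9 full-or-partial €2,500 increments; reduction = 9 × €18 = €162, leaving €468.
Aiyana (€30,200): Property Tax Rebate: income exceeds €21,300 by €8,900, which is 4 full-or-partial €2,500 increments; reduction = 4 × €18 = €72, leaving €558.
Difference: |€468 − €558| = €90.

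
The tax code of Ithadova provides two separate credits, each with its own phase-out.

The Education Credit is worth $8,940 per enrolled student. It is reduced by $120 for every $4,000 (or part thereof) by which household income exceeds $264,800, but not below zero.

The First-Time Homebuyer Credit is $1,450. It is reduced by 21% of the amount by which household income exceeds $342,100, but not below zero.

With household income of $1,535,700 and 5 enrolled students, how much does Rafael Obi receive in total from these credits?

$6,540

Education Credit: base = 5 × $8,940 = $44,700. income exceeds $264,800 by $1,270,900, which is 318 full-or-partial $4,000 increments; reduction = 318 × $120 = $38,160, leaving $6,540.
First-Time Homebuyer Credit: 21% of the $1,193,600 excess over $342,100 is $250,656 ≥ base, so the credit is $0.
Total: $6,540 + $0 = $6,540.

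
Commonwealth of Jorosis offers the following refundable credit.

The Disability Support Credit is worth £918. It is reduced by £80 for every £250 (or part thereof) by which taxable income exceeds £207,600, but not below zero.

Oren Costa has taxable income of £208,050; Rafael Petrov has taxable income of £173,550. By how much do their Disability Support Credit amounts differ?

£160

Oren (£208,050): Disability Support Credit: income exceeds £207,600 by £450, which is 2 full-or-partial £250 increments; reduction = 2 × £80 = £160, leaving £758.
Rafael (£173,550): Disability Support Credit: £173,550 is at or below the £207,600 threshold, so the full £918 applies.
Difference: |£758 − £918| = £160.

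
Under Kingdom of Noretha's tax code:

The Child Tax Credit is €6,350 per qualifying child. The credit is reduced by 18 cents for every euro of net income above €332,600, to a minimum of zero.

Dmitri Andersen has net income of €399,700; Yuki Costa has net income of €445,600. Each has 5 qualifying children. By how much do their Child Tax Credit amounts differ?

Dmitri (€399,700): Child Tax Credit: base = 5 × €6,350 = €31,750. 18% of the €67,100 excess over €332,600 is €12,078; credit = €31,750 − €12,078 = €19,672.
Yuki (€445,600): Child Tax Credit: base = 5 × €6,350 = €31,750. 18% of the €113,000 excess over €332,600 is €20,340; credit = €31,750 − €20,340 = €11,410.
Difference: |€19,672 − €11,410| = €8,262.

€8,262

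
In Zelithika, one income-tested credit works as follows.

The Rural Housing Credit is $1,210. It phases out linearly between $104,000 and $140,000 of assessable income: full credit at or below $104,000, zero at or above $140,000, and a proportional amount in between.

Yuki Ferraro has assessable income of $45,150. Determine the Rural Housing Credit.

$1,210

Rural Housing Credit: $45,150 is at or below the $104,000 threshold, so the full $1,210 applies.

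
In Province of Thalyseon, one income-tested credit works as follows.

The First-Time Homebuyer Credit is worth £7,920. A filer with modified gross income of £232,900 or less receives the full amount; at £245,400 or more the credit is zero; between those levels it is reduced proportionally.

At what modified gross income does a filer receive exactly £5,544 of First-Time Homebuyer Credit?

£236,650

£5,544 is 5,544/7,920 of the full £7,920, so 2,376/7,920 of the £12,500 range has been used: income = £232,900 + £12,500 × 2,376/7,920 = £236,650.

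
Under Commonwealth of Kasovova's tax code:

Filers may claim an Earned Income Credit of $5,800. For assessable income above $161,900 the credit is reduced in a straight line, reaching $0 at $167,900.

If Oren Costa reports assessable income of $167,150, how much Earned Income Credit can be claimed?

Earned Income Credit: $167,150 is $5,250 into a $6,000 phase-out range, leaving 750/6,000 of the credit: $5,800 × 750/6,000 = $725.

$725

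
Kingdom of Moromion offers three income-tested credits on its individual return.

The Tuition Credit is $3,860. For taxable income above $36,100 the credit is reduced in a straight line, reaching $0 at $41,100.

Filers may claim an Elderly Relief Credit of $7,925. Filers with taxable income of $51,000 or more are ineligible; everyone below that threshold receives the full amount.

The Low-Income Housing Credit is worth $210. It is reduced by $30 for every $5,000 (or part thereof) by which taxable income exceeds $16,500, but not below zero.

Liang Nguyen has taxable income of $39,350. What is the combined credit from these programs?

Tuition Credit: $39,350 is $3,250 into a $5,000 phase-out range, leaving 1,750/5,000 of the credit: $3,860 × 1,750/5,000 = $1,351.
Elderly Relief Credit: $39,350 is below the $51,000 cutoff, so the full $7,925 applies.
Low-Income Housing Credit: income exceeds $16,500 by $22,850, which is 5 full-or-partial $5,000 increments; reduction = 5 × $30 = $150, leaving $60.
Total: $1,351 + $7,925 + $60 = $9,336.

$9,336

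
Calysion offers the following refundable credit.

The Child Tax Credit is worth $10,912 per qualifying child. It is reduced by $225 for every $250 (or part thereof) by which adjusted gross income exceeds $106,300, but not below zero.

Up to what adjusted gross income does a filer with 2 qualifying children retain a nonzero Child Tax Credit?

$130,300

Full credit = 2 × $10,912 = $21,824.
After 96 increments the reduction is 96 × $225 = $21,600, leaving $224; one more increment wipes it out. Increment 96 ends at excess 96 × $250 = $24,000, so the highest qualifying income is $106,300 + $24,000 = $130,300.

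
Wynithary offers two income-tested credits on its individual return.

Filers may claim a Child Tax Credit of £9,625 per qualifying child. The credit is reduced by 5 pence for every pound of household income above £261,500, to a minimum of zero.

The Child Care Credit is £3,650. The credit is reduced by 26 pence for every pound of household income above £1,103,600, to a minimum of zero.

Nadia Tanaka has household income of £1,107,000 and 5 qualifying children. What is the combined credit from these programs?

£8,616

Child Tax Credit: base = 5 × £9,625 = £48,125. 5% of the £845,500 excess over £261,500 is £42,275; credit = £48,125 − £42,275 = £5,850.
Child Care Credit: 26% of the £3,400 excess over £1,103,600 is £884; credit = £3,650 − £884 = £2,766.
Total: £5,850 + £2,766 = £8,616.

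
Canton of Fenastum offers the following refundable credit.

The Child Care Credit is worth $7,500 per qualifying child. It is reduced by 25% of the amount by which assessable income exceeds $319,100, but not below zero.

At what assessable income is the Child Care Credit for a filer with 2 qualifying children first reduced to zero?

Full credit = 2 × $7,500 = $15,000.
The credit falls by 25% of each dollar above $319,100, so it reaches zero when the excess is $15,000 / 25% = $60,000: income = $319,100 + $60,000 = $379,100.

$379,100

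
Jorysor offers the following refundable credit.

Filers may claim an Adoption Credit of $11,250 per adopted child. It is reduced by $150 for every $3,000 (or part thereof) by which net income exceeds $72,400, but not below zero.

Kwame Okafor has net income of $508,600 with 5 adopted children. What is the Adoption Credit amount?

$34,350

Adoption Credit: base = 5 × $11,250 = $56,250. income exceeds $72,400 by $436,200, which is 146 full-or-partial $3,000 increments; reduction = 146 × $150 = $21,900, leaving $34,350.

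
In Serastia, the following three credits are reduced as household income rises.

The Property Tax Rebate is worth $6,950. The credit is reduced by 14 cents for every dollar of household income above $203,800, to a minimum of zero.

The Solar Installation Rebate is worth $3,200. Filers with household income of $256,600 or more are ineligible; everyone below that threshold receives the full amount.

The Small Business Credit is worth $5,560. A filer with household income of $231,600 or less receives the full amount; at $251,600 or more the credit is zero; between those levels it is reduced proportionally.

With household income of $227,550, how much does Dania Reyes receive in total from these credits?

Property Tax Rebate: 14% of the $23,750 excess over $203,800 is $3,325; credit = $6,950 − $3,325 = $3,625.
Solar Installation Rebate: $227,550 is below the $256,600 cutoff, so the full $3,200 applies.
Small Business Credit: $227,550 is at or below the $231,600 threshold, so the full $5,560 applies.
Total: $3,625 + $3,200 + $5,560 = $12,385.

$12,385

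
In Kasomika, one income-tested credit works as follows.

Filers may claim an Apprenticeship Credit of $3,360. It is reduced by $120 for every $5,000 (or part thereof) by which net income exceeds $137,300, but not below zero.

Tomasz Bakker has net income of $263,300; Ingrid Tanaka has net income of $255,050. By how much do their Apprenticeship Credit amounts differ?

$240

Tomasz ($263,300): Apprenticeship Credit: income exceeds $137,300 by $126,000, which is 26 full-or-partial $5,000 increments; reduction = 26 × $120 = $3,120, leaving $240.
Ingrid ($255,050): Apprenticeship Credit: income exceeds $137,300 by $117,750, which is 24 full-or-partial $5,000 increments; reduction = 24 × $120 = $2,880, leaving $480.
Difference: |$240 − $480| = $240.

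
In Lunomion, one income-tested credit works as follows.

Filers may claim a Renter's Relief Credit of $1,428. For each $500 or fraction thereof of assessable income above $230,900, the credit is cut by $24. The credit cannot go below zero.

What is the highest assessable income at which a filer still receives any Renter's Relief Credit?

After 59 increments the reduction is 59 × $24 = $1,416, leaving $12; one more increment wipes it out. Increment 59 ends at excess 59 × $500 = $29,500, so the highest qualifying income is $230,900 + $29,500 = $260,400.

$260,400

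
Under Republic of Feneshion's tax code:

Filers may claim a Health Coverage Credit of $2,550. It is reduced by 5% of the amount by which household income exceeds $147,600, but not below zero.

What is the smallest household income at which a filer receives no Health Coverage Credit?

$198,600

The credit falls by 5% of each dollar above $147,600, so it reaches zero when the excess is $2,550 / 5% = $51,000: income = $147,600 + $51,000 = $198,600.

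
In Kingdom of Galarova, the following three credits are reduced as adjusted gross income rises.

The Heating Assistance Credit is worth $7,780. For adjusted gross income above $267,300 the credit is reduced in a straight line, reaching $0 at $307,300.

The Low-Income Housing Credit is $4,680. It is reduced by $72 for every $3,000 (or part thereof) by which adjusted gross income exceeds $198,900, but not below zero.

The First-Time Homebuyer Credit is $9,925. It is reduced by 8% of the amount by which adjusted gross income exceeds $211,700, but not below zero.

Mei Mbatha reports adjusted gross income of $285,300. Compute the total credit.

Heating Assistance Credit: $285,300 is $18,000 into a $40,000 phase-out range, leaving 22,000/40,000 of the credit: $7,780 × 22,000/40,000 = $4,279.
Low-Income Housing Credit: income exceeds $198,900 by $86,400, which is 29 full-or-partial $3,000 increments; reduction = 29 × $72 = $2,088, leaving $2,592.
First-Time Homebuyer Credit: 8% of the $73,600 excess over $211,700 is $5,888; credit = $9,925 − $5,888 = $4,037.
Total: $4,279 + $2,592 + $4,037 = $10,908.

$10,908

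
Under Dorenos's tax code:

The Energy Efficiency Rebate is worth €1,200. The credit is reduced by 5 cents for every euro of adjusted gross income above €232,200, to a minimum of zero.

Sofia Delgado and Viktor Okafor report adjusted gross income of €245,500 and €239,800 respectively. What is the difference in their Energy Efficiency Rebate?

Sofia (€245,500): Energy Efficiency Rebate: 5% of the €13,300 excess over €232,200 is €665; credit = €1,200 − €665 = €535.
Viktor (€239,800): Energy Efficiency Rebate: 5% of the €7,600 excess over €232,200 is €380; credit = €1,200 − €380 = €820.
Difference: |€535 − €820| = €285.

€285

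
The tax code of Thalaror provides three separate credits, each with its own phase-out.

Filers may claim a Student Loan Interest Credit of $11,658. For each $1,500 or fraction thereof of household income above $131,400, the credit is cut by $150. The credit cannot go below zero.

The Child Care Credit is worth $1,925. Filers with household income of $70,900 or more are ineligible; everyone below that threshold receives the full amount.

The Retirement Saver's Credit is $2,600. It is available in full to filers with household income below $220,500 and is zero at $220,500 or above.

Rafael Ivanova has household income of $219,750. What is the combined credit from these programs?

Student Loan Interest Credit: income exceeds $131,400 by $88,350, which is 59 full-or-partial $1,500 increments; reduction = 59 × $150 = $8,850, leaving $2,808.
Child Care Credit: $219,750 meets or exceeds the $70,900 cutoff, so the credit is $0.
Retirement Saver's Credit: $219,750 is below the $220,500 cutoff, so the full $2,600 applies.
Total: $2,808 + $0 + $2,600 = $5,408.

$5,408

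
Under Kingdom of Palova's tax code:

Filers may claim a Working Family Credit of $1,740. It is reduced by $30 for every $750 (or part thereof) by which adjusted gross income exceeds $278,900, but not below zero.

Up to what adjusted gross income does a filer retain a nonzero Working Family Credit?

$321,650

After 57 increments the reduction is 57 × $30 = $1,710, leaving $30; one more increment wipes it out. Increment 57 ends at excess 57 × $750 = $42,750, so the highest qualifying income is $278,900 + $42,750 = $321,650.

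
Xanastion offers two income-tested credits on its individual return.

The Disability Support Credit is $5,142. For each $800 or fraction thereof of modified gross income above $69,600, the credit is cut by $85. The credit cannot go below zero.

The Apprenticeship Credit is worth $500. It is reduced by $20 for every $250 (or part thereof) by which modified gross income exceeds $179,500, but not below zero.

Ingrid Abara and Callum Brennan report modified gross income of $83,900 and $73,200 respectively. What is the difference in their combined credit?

Ingrid ($83,900): Disability Support Credit: income exceeds $69,600 by $14,300, which is 18 full-or-partial $800 increments; reduction = 18 × $85 = $1,530, leaving $3,612. Apprenticeship Credit: $83,900 is at or below the $179,500 threshold, so the full $500 applies. total $3,612 + $500 = $4,112
Callum ($73,200): Disability Support Credit: income exceeds $69,600 by $3,600, which is 5 full-or-partial $800 increments; reduction = 5 × $85 = $425, leaving $4,717. Apprenticeship Credit: $73,200 is at or below the $179,500 threshold, so the full $500 applies. total $4,717 + $500 = $5,217
Difference: |$4,112 − $5,217| = $1,105.

$1,105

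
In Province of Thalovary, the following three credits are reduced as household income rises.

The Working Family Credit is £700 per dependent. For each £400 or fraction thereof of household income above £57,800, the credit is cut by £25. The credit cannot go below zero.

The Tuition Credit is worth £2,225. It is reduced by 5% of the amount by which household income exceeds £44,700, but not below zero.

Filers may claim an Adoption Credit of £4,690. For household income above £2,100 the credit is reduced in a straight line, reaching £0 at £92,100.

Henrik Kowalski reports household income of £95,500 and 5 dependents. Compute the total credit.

£1,125

Working Family Credit: base = 5 × £700 = £3,500. income exceeds £57,800 by £37,700, which is 95 full-or-partial £400 increments; reduction = 95 × £25 = £2,375, leaving £1,125.
Tuition Credit: 5% of the £50,800 excess over £44,700 is £2,540 ≥ base, so the credit is £0.
Adoption Credit: £95,500 is at or above £92,100, so the credit is £0.
Total: £1,125 + £0 + £0 = £1,125.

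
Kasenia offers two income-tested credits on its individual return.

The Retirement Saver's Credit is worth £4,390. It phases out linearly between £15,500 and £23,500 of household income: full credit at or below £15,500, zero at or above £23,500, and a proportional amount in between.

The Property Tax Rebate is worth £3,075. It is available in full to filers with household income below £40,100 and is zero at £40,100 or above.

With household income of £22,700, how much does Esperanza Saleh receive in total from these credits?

Retirement Saver's Credit: £22,700 is £7,200 into a £8,000 phase-out range, leaving 800/8,000 of the credit: £4,390 × 800/8,000 = £439.
Property Tax Rebate: £22,700 is below the £40,100 cutoff, so the full £3,075 applies.
Total: £439 + £3,075 = £3,514.

£3,514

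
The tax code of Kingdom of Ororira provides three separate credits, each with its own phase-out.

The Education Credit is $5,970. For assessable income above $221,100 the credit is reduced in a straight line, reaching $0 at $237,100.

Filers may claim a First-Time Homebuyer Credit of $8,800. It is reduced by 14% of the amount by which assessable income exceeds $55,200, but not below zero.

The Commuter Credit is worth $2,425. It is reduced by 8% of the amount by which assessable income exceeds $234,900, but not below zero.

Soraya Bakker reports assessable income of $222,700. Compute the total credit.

Education Credit: $222,700 is $1,600 into a $16,000 phase-out range, leaving 14,400/16,000 of the credit: $5,970 × 14,400/16,000 = $5,373.
First-Time Homebuyer Credit: 14% of the $167,500 excess over $55,200 is $23,450 ≥ base, so the credit is $0.
Commuter Credit: $222,700 is at or below the $234,900 threshold, so the full $2,425 applies.
Total: $5,373 + $0 + $2,425 = $7,798.

$7,798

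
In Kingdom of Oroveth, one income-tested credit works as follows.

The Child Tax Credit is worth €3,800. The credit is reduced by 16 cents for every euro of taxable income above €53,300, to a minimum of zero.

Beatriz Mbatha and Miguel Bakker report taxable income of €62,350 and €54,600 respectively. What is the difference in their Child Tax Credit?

€1,240

Beatriz (€62,350): Child Tax Credit: 16% of the €9,050 excess over €53,300 is €1,448; credit = €3,800 − €1,448 = €2,352.
Miguel (€54,600): Child Tax Credit: 16% of the €1,300 excess over €53,300 is €208; credit = €3,800 − €208 = €3,592.
Difference: |€2,352 − €3,592| = €1,240.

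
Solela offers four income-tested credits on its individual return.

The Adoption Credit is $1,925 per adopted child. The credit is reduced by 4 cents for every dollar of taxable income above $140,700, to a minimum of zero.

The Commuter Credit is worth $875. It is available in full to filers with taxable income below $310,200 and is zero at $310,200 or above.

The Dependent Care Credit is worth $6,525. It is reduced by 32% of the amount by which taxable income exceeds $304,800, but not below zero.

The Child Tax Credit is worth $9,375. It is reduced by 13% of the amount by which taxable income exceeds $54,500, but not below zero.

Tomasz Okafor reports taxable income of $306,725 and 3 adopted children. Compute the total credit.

Adoption Credit: base = 3 × $1,925 = $5,775. 4% of the $166,025 excess over $140,700 is $6,641 ≥ base, so the credit is $0.
Commuter Credit: $306,725 is below the $310,200 cutoff, so the full $875 applies.
Dependent Care Credit: 32% of the $1,925 excess over $304,800 is $616; credit = $6,525 − $616 = $5,909.
Child Tax Credit: 13% of the $252,225 excess over $54,500 is $32,789.25 ≥ base, so the credit is $0.
Total: $0 + $875 + $5,909 + $0 = $6,784.

$6,784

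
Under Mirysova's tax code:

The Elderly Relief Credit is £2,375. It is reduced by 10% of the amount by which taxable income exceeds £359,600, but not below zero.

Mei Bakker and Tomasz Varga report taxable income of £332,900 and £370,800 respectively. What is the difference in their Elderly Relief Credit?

£1,120

Mei (£332,900): Elderly Relief Credit: £332,900 is at or below the £359,600 threshold, so the full £2,375 applies.
Tomasz (£370,800): Elderly Relief Credit: 10% of the £11,200 excess over £359,600 is £1,120; credit = £2,375 − £1,120 = £1,255.
Difference: |£2,375 − £1,255| = £1,120.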